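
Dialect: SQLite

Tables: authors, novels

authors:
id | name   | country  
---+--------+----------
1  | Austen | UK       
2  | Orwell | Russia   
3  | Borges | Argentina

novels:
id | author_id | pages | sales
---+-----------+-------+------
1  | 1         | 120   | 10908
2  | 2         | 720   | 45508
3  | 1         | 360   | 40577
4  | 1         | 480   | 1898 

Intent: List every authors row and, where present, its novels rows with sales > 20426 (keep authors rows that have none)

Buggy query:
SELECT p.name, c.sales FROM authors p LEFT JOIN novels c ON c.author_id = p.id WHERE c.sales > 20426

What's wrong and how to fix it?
Bug: Filtering c.sales in WHERE discards the NULL rows produced by LEFT JOIN, turning it into an inner join

Fix: Put 'c.sales > 20426' in the JOIN's ON clause instead of WHERE

Corrected query:
SELECT p.name, c.sales FROM authors p LEFT JOIN novels c ON c.author_id = p.id AND c.sales > 20426

Result:
name   | sales
-------+------
Austen | 40577
Orwell | 45508
Borges | NULL 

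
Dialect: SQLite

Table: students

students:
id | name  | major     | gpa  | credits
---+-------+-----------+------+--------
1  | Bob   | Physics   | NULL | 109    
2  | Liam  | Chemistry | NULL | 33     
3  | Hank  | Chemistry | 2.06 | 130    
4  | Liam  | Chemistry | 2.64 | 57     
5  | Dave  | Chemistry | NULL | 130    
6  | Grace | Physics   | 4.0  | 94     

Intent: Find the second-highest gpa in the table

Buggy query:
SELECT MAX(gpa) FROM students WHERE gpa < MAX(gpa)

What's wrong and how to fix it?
Bug: MAX(gpa) on the right of the comparison is an aggregate-in-WHERE error

Fix: Put the inner MAX in a scalar subquery

Corrected query:
SELECT MAX(gpa) FROM students WHERE gpa < (SELECT MAX(gpa) FROM students)

Result:
MAX(gpa)
--------
2.64    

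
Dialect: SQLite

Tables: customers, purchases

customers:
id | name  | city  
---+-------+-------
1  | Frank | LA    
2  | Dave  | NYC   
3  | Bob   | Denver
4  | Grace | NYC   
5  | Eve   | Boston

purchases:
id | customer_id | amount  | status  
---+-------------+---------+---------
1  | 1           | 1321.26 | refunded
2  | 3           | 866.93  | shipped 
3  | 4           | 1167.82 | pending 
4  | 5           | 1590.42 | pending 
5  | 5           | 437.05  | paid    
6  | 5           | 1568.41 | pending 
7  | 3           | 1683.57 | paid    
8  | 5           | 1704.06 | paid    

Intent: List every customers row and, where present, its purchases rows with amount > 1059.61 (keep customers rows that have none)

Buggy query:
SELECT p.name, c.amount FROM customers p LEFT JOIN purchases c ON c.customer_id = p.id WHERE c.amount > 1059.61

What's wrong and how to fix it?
Bug: Filtering c.amount in WHERE discards the NULL rows produced by LEFT JOIN, turning it into an inner join

Fix: Put 'c.amount > 1059.61' in the JOIN's ON clause instead of WHERE

Corrected query:
SELECT p.name, c.amount FROM customers p LEFT JOIN purchases c ON c.customer_id = p.id AND c.amount > 1059.61

Result:
name  | amount 
------+--------
Frank | 1321.26
Dave  | NULL   
Bob   | 1683.57
Grace | 1167.82
Eve   | 1568.41
Eve   | 1590.42
Eve   | 1704.06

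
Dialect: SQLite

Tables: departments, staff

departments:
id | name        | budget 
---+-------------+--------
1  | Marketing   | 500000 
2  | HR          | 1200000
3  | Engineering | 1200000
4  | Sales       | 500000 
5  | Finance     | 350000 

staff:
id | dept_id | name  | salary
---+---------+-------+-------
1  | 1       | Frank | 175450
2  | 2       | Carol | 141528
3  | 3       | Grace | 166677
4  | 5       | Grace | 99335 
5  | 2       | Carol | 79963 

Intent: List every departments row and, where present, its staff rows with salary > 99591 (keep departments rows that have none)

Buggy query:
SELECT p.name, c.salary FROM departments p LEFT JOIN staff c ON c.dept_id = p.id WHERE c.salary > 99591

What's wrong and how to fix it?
Bug: Filtering c.salary in WHERE discards the NULL rows produced by LEFT JOIN, turning it into an inner join

Fix: Move the right-table condition into the ON clause so unmatched parents are kept

Corrected query:
SELECT p.name, c.salary FROM departments p LEFT JOIN staff c ON c.dept_id = p.id AND c.salary > 99591

Result:
name        | salary
------------+-------
Marketing   | 175450
HR          | 141528
Engineering | 166677
Sales       | NULL  
Finance     | NULL  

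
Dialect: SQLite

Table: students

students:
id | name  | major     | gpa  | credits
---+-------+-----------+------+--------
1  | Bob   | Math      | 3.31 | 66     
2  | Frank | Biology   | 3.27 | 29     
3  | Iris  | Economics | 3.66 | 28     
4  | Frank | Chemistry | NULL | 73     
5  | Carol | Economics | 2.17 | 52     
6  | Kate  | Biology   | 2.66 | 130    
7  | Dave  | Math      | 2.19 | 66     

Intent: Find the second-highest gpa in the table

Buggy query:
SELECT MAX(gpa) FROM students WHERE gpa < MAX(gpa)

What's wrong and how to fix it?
Bug: MAX(gpa) on the right of the comparison is an aggregate-in-WHERE error

Fix: Put the inner MAX in a scalar subquery

Corrected query:
SELECT MAX(gpa) FROM students WHERE gpa < (SELECT MAX(gpa) FROM students)

Result:
MAX(gpa)
--------
3.31    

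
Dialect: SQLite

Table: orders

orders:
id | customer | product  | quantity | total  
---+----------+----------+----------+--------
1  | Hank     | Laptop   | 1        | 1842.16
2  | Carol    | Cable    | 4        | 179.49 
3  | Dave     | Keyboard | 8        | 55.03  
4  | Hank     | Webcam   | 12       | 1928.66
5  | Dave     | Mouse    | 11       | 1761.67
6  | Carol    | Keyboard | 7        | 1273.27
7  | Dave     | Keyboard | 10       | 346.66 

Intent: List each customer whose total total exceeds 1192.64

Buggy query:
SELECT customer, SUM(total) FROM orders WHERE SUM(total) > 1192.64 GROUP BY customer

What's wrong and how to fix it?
Bug: WHERE runs before GROUP BY, so aggregates aren't available there

Fix: Move the aggregate condition to a HAVING clause

Corrected query:
SELECT customer, SUM(total) FROM orders GROUP BY customer HAVING SUM(total) > 1192.64

Result:
customer | SUM(total)
---------+-----------
Carol    | 1452.76   
Dave     | 2163.36   
Hank     | 3770.82   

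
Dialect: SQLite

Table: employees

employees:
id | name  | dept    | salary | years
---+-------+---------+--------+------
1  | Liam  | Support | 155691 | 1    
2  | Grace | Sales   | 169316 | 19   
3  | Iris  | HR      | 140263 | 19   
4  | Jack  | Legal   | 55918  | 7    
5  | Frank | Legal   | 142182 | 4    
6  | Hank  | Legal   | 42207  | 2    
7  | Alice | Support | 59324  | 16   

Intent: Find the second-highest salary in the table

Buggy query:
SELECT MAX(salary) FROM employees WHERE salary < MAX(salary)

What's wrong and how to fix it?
Bug: The inner MAX is an aggregate inside WHERE, which is not allowed

Fix: Compute the overall MAX in a subquery, then take MAX of rows below it

Corrected query:
SELECT MAX(salary) FROM employees WHERE salary < (SELECT MAX(salary) FROM employees)

Result:
MAX(salary)
-----------
155691     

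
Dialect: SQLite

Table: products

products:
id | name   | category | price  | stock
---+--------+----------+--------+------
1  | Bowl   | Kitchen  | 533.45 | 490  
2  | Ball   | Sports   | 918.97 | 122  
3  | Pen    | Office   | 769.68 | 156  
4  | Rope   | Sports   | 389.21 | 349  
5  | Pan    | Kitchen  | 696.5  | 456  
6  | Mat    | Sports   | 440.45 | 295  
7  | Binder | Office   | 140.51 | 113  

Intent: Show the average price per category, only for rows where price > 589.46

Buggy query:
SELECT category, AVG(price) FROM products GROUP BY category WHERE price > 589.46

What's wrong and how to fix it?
Bug: Row-level WHERE must come before GROUP BY in the clause order

Fix: Place WHERE between FROM and GROUP BY

Corrected query:
SELECT category, AVG(price) FROM products WHERE price > 589.46 GROUP BY category

Result:
category | AVG(price)
---------+-----------
Kitchen  | 696.5     
Office   | 769.68    
Sports   | 918.97    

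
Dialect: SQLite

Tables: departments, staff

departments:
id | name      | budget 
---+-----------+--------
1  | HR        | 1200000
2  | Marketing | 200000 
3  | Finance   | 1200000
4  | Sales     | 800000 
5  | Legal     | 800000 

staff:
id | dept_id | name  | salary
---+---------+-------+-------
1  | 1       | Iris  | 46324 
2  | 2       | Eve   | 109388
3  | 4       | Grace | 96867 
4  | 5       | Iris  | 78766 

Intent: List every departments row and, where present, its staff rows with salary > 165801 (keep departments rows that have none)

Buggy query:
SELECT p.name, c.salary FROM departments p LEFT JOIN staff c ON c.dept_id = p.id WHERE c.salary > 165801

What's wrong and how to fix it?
Bug: A WHERE condition on the right-hand table after LEFT JOIN drops unmatched parents

Fix: Move the right-table condition into the ON clause so unmatched parents are kept

Corrected query:
SELECT p.name, c.salary FROM departments p LEFT JOIN staff c ON c.dept_id = p.id AND c.salary > 165801

Result:
name      | salary
----------+-------
HR        | NULL  
Marketing | NULL  
Finance   | NULL  
Sales     | NULL  
Legal     | NULL  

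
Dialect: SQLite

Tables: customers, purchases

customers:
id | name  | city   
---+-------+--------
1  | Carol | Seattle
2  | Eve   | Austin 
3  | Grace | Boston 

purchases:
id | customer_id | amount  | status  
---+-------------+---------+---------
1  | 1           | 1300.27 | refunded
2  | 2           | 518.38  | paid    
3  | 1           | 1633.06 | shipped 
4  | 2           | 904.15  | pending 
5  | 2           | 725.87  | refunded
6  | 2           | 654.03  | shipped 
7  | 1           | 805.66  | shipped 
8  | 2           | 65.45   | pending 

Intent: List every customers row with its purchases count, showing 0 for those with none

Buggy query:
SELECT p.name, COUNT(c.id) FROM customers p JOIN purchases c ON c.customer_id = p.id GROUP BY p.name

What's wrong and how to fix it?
Bug: An inner join excludes parents with zero children

Fix: Switch to LEFT JOIN to retain unmatched parent rows

Corrected query:
SELECT p.name, COUNT(c.id) FROM customers p LEFT JOIN purchases c ON c.customer_id = p.id GROUP BY p.name

Result:
name  | COUNT(c.id)
------+------------
Carol | 3          
Eve   | 5          
Grace | 0          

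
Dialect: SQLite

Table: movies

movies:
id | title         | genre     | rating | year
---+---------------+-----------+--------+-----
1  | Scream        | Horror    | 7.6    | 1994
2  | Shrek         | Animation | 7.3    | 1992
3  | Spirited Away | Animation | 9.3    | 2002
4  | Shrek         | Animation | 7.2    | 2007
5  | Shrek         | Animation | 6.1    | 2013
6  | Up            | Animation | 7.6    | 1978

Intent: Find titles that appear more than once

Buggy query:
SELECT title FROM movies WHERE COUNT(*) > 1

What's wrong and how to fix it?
Bug: COUNT(*) is an aggregate and cannot be used in WHERE

Fix: GROUP BY title, then filter groups with HAVING COUNT(*) > 1

Corrected query:
SELECT title FROM movies GROUP BY title HAVING COUNT(*) > 1

Result:
title
-----
Shrek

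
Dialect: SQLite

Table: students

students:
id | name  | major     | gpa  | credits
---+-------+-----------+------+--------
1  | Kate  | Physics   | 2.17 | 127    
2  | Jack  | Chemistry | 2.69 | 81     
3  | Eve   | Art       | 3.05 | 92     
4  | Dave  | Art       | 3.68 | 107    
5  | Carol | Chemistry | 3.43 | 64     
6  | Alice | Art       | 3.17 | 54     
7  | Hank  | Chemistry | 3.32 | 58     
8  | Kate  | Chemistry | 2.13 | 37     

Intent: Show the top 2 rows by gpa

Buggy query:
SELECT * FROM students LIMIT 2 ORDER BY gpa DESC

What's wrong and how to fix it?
Bug: ORDER BY cannot follow LIMIT; LIMIT is the final clause

Fix: Swap the clauses: ORDER BY first, then LIMIT

Corrected query:
SELECT * FROM students ORDER BY gpa DESC LIMIT 2

Result:
id | name  | major     | gpa  | credits
---+-------+-----------+------+--------
4  | Dave  | Art       | 3.68 | 107    
5  | Carol | Chemistry | 3.43 | 64     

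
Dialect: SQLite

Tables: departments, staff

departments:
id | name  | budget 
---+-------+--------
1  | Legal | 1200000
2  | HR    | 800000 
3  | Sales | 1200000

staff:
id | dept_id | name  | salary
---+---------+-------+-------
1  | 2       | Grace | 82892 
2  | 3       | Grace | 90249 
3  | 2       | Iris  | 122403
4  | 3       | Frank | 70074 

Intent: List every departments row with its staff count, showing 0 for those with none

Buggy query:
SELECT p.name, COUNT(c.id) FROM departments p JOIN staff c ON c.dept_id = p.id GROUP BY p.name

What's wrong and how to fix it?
Bug: An inner join excludes parents with zero children

Fix: Use LEFT JOIN so parents without children still appear (COUNT(c.id) gives 0)

Corrected query:
SELECT p.name, COUNT(c.id) FROM departments p LEFT JOIN staff c ON c.dept_id = p.id GROUP BY p.name

Result:
name  | COUNT(c.id)
------+------------
HR    | 2          
Legal | 0          
Sales | 2          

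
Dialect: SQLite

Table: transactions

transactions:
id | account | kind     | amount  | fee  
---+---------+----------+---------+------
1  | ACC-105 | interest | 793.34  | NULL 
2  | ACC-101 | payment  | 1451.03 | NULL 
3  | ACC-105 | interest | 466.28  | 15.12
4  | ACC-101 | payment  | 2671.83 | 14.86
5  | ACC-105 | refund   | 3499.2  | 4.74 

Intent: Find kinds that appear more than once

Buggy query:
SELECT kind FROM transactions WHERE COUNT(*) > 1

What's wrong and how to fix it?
Bug: COUNT(*) is an aggregate and cannot be used in WHERE

Fix: Group first, then use HAVING for the count condition

Corrected query:
SELECT kind FROM transactions GROUP BY kind HAVING COUNT(*) > 1

Result:
kind    
--------
interest
payment 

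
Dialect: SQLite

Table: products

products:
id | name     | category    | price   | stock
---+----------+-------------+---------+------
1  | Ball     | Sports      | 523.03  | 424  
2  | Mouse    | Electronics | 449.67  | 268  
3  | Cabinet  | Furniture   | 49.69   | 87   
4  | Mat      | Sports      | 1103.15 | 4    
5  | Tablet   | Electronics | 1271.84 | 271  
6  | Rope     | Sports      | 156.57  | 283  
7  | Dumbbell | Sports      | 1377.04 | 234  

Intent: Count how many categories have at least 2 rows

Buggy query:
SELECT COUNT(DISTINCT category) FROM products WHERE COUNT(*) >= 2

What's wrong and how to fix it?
Bug: COUNT(*) cannot appear in WHERE; the per-group count doesn't exist yet

Fix: Group first with HAVING COUNT(*) >= 2, then COUNT the resulting groups

Corrected query:
SELECT COUNT(*) FROM (SELECT category FROM products GROUP BY category HAVING COUNT(*) >= 2)

Result:
COUNT(*)
--------
2       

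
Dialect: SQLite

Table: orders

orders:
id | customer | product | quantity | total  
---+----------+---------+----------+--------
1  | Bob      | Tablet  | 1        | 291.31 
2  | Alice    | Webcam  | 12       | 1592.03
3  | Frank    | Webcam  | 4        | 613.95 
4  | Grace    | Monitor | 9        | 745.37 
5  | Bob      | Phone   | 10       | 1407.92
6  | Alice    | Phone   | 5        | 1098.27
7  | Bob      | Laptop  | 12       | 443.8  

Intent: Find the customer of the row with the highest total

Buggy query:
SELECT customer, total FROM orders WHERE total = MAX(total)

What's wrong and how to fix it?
Bug: WHERE is evaluated per row; an aggregate over the whole table isn't defined there

Fix: Wrap MAX in a scalar subquery so WHERE compares against a single value

Corrected query:
SELECT customer, total FROM orders WHERE total = (SELECT MAX(total) FROM orders)

Result:
customer | total  
---------+--------
Alice    | 1592.03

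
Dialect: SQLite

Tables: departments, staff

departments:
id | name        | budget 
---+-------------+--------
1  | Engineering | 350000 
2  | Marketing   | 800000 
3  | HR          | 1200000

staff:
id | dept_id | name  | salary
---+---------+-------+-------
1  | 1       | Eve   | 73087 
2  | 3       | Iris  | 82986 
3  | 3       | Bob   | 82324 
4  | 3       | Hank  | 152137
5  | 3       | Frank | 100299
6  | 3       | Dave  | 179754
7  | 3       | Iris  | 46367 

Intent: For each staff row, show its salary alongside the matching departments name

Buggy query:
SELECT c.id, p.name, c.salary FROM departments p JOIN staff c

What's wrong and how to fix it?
Bug: JOIN with no ON clause produces a cartesian product; every staff row pairs with every departments row

Fix: Specify the join condition linking the foreign key to the parent id

Corrected query:
SELECT c.id, p.name, c.salary FROM departments p JOIN staff c ON c.dept_id = p.id

Result:
id | name        | salary
---+-------------+-------
1  | Engineering | 73087 
2  | HR          | 82986 
3  | HR          | 82324 
4  | HR          | 152137
5  | HR          | 100299
6  | HR          | 179754
7  | HR          | 46367 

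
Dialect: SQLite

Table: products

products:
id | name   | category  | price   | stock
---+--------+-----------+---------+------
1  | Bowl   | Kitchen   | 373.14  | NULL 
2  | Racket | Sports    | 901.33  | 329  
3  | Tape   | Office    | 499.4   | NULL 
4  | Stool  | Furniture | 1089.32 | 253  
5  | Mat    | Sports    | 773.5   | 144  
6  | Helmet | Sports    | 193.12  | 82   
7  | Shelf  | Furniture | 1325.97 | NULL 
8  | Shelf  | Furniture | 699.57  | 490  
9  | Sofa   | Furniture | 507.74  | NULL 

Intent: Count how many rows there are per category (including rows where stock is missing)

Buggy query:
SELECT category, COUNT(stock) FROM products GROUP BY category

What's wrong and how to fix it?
Bug: COUNT(column) counts non-NULL values only; rows with NULL stock aren't counted

Fix: Use COUNT(*) to count all rows regardless of NULL

Corrected query:
SELECT category, COUNT(*) FROM products GROUP BY category

Result:
category  | COUNT(*)
----------+---------
Furniture | 4       
Kitchen   | 1       
Office    | 1       
Sports    | 3       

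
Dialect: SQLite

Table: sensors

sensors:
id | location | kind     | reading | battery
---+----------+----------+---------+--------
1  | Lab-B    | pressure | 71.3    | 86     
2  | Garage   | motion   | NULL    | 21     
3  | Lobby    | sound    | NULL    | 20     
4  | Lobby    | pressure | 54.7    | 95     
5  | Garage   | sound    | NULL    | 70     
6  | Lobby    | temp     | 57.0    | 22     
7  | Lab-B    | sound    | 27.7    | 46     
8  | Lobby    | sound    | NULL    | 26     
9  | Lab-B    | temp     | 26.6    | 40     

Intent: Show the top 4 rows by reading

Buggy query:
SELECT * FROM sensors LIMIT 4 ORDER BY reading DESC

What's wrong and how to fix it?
Bug: ORDER BY cannot follow LIMIT; LIMIT is the final clause

Fix: Swap the clauses: ORDER BY first, then LIMIT

Corrected query:
SELECT * FROM sensors ORDER BY reading DESC LIMIT 4

Result:
id | location | kind     | reading | battery
---+----------+----------+---------+--------
1  | Lab-B    | pressure | 71.3    | 86     
6  | Lobby    | temp     | 57      | 22     
4  | Lobby    | pressure | 54.7    | 95     
7  | Lab-B    | sound    | 27.7    | 46     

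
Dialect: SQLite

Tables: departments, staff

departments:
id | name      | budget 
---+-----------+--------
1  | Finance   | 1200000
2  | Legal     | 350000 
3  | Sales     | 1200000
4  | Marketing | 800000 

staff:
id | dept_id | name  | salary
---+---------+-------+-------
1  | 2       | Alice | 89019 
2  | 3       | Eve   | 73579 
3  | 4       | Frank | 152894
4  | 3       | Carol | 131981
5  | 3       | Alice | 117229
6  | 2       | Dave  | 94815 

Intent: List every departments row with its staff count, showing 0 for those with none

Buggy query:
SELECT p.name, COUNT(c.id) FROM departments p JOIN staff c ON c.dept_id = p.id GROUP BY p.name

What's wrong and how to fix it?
Bug: An inner join excludes parents with zero children

Fix: Switch to LEFT JOIN to retain unmatched parent rows

Corrected query:
SELECT p.name, COUNT(c.id) FROM departments p LEFT JOIN staff c ON c.dept_id = p.id GROUP BY p.name

Result:
name      | COUNT(c.id)
----------+------------
Finance   | 0          
Legal     | 2          
Marketing | 1          
Sales     | 3          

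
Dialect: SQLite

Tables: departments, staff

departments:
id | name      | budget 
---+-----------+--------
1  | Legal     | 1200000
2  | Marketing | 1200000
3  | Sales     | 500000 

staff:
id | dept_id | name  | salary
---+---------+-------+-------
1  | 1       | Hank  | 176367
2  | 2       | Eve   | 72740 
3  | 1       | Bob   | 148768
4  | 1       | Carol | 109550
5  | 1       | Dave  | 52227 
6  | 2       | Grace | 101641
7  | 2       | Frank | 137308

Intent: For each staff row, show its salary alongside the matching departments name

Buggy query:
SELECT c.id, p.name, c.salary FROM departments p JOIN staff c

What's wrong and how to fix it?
Bug: JOIN with no ON clause produces a cartesian product; every staff row pairs with every departments row

Fix: Specify the join condition linking the foreign key to the parent id

Corrected query:
SELECT c.id, p.name, c.salary FROM departments p JOIN staff c ON c.dept_id = p.id

Result:
id | name      | salary
---+-----------+-------
1  | Legal     | 176367
2  | Marketing | 72740 
3  | Legal     | 148768
4  | Legal     | 109550
5  | Legal     | 52227 
6  | Marketing | 101641
7  | Marketing | 137308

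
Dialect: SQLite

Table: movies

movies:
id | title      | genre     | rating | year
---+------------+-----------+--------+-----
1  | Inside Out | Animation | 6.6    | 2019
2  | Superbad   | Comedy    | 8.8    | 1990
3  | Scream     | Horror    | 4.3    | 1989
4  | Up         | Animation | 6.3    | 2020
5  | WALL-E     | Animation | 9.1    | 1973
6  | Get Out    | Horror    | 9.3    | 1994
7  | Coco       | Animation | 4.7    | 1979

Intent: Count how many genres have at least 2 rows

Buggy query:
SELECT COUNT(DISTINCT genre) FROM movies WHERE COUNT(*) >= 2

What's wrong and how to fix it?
Bug: WHERE filters individual rows, not groups, so a group-level COUNT is invalid there

Fix: Group first with HAVING COUNT(*) >= 2, then COUNT the resulting groups

Corrected query:
SELECT COUNT(*) FROM (SELECT genre FROM movies GROUP BY genre HAVING COUNT(*) >= 2)

Result:
COUNT(*)
--------
2       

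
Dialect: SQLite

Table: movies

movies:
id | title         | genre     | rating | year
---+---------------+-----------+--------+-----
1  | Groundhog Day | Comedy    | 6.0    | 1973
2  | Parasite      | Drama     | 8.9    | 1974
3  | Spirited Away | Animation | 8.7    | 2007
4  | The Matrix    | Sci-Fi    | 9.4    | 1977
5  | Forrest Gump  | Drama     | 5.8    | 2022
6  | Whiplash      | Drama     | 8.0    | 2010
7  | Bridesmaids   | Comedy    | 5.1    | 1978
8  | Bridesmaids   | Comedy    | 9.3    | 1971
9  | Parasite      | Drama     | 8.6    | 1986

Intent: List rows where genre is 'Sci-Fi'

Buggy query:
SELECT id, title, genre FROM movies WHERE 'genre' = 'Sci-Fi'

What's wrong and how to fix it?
Bug: 'genre' in single quotes is a string literal, not the column; the comparison is literal-vs-literal and never true

Fix: Remove the quotes around the column name (or use double quotes for an identifier)

Corrected query:
SELECT id, title, genre FROM movies WHERE genre = 'Sci-Fi'

Result:
id | title      | genre 
---+------------+-------
4  | The Matrix | Sci-Fi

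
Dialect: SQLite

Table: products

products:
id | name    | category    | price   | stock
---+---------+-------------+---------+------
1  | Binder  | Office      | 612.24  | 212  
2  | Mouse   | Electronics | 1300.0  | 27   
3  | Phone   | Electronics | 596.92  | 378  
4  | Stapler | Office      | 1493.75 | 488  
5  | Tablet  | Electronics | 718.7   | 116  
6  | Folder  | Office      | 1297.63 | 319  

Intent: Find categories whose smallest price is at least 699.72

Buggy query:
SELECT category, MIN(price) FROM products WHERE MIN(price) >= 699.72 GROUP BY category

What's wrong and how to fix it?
Bug: Aggregates like MIN are computed per group after WHERE runs

Fix: Replace WHERE with HAVING after the GROUP BY

Corrected query:
SELECT category, MIN(price) FROM products GROUP BY category HAVING MIN(price) >= 699.72

Result:
(no rows)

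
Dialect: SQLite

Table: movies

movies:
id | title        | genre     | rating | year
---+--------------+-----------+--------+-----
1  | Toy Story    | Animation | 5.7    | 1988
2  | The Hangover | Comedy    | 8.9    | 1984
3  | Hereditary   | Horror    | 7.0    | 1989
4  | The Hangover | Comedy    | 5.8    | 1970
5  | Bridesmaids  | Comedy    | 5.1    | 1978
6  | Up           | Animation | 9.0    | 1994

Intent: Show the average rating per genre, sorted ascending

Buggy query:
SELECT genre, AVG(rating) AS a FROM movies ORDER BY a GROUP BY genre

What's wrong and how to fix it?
Bug: GROUP BY must precede ORDER BY

Fix: Reorder: SELECT … FROM … GROUP BY … ORDER BY …

Corrected query:
SELECT genre, AVG(rating) AS a FROM movies GROUP BY genre ORDER BY a

Result:
genre     | a   
----------+-----
Comedy    | 6.6 
Horror    | 7   
Animation | 7.35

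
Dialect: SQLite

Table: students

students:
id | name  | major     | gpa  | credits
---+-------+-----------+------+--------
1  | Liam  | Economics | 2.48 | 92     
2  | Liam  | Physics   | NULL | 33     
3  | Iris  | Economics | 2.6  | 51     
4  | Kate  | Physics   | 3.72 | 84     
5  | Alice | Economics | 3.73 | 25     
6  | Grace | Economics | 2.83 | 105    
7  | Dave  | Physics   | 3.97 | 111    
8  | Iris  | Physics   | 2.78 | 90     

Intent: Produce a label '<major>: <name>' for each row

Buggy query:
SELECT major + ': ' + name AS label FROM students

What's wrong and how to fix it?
Bug: SQLite uses || for string concatenation; + coerces text to numbers (yielding 0)

Fix: Replace + with || to concatenate text

Corrected query:
SELECT major || ': ' || name AS label FROM students

Result:
label           
----------------
Economics: Liam 
Physics: Liam   
Economics: Iris 
Physics: Kate   
Economics: Alice
Economics: Grace
Physics: Dave   
Physics: Iris   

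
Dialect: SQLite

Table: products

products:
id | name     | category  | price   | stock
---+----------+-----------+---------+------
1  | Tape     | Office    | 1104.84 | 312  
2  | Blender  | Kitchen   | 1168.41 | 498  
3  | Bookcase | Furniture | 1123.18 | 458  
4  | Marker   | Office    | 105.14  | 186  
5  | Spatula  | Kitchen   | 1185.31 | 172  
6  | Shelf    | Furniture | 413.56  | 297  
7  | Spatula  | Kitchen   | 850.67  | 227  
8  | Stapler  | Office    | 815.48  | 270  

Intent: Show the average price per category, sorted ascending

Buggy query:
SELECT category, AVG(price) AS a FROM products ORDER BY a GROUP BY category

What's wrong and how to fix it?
Bug: GROUP BY must precede ORDER BY

Fix: Reorder: SELECT … FROM … GROUP BY … ORDER BY …

Corrected query:
SELECT category, AVG(price) AS a FROM products GROUP BY category ORDER BY a

Result:
category  | a         
----------+-----------
Office    | 675.153333
Furniture | 768.37    
Kitchen   | 1068.13   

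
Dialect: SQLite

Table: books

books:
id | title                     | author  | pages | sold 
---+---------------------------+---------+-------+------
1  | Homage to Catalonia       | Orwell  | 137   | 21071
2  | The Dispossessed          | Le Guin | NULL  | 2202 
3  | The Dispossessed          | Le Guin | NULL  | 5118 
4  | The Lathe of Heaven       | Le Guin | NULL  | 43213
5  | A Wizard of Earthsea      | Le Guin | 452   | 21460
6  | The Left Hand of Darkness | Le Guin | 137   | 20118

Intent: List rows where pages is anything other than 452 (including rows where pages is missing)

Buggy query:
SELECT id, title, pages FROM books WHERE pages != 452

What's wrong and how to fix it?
Bug: Inequality against NULL is unknown, not true; rows with NULL are dropped

Fix: Handle NULL separately with IS NULL alongside the inequality

Corrected query:
SELECT id, title, pages FROM books WHERE pages != 452 OR pages IS NULL

Result:
id | title                     | pages
---+---------------------------+------
1  | Homage to Catalonia       | 137  
2  | The Dispossessed          | NULL 
3  | The Dispossessed          | NULL 
4  | The Lathe of Heaven       | NULL 
6  | The Left Hand of Darkness | 137  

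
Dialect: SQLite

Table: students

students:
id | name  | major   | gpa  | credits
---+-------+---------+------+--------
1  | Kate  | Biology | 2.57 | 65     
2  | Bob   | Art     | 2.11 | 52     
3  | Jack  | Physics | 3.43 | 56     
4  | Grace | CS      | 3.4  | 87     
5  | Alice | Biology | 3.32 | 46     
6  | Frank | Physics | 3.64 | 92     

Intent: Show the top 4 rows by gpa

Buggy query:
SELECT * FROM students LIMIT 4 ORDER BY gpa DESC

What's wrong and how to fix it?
Bug: LIMIT must come after ORDER BY

Fix: Swap the clauses: ORDER BY first, then LIMIT

Corrected query:
SELECT * FROM students ORDER BY gpa DESC LIMIT 4

Result:
id | name  | major   | gpa  | credits
---+-------+---------+------+--------
6  | Frank | Physics | 3.64 | 92     
3  | Jack  | Physics | 3.43 | 56     
4  | Grace | CS      | 3.4  | 87     
5  | Alice | Biology | 3.32 | 46     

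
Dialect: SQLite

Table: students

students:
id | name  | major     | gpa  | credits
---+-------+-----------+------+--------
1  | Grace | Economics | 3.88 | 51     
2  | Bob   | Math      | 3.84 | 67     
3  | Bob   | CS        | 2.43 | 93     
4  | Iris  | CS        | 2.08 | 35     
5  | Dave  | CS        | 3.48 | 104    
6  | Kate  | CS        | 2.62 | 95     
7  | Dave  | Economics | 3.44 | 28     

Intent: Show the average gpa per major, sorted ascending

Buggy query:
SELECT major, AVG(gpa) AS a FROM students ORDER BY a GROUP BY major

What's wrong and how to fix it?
Bug: GROUP BY must precede ORDER BY

Fix: Move ORDER BY to the end, after GROUP BY

Corrected query:
SELECT major, AVG(gpa) AS a FROM students GROUP BY major ORDER BY a

Result:
major     | a     
----------+-------
CS        | 2.6525
Economics | 3.66  
Math      | 3.84  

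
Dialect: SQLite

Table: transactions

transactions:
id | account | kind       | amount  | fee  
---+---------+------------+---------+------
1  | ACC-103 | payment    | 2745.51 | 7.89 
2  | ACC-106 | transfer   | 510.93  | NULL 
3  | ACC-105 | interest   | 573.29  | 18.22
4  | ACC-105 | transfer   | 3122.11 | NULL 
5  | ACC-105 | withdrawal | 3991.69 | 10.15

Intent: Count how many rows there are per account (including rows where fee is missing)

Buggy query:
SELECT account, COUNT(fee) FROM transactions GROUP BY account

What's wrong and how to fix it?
Bug: COUNT(column) counts non-NULL values only; rows with NULL fee aren't counted

Fix: Use COUNT(*) to count all rows regardless of NULL

Corrected query:
SELECT account, COUNT(*) FROM transactions GROUP BY account

Result:
account | COUNT(*)
--------+---------
ACC-103 | 1       
ACC-105 | 3       
ACC-106 | 1       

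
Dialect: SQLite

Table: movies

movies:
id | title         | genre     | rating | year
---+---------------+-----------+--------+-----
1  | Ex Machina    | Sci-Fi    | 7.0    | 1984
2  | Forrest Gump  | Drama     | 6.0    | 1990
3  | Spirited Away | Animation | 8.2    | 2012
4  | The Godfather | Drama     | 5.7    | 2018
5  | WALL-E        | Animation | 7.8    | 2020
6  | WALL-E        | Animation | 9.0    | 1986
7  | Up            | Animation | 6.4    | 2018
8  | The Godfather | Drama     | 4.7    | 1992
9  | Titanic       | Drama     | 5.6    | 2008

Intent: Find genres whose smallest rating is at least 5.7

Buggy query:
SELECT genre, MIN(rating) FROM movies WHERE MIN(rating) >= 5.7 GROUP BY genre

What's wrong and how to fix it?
Bug: Aggregates like MIN are computed per group after WHERE runs

Fix: Replace WHERE with HAVING after the GROUP BY

Corrected query:
SELECT genre, MIN(rating) FROM movies GROUP BY genre HAVING MIN(rating) >= 5.7

Result:
genre     | MIN(rating)
----------+------------
Animation | 6.4        
Sci-Fi    | 7          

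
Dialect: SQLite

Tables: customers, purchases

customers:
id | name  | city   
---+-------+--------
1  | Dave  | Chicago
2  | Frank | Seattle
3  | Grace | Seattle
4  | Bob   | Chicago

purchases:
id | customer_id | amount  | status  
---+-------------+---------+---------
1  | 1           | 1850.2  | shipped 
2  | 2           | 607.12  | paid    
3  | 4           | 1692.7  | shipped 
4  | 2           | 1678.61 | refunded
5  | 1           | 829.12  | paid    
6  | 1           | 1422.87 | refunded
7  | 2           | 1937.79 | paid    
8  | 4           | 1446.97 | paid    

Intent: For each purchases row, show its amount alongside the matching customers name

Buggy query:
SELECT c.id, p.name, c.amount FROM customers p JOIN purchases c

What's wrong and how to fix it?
Bug: JOIN with no ON clause produces a cartesian product; every purchases row pairs with every customers row

Fix: Specify the join condition linking the foreign key to the parent id

Corrected query:
SELECT c.id, p.name, c.amount FROM customers p JOIN purchases c ON c.customer_id = p.id

Result:
id | name  | amount 
---+-------+--------
1  | Dave  | 1850.2 
2  | Frank | 607.12 
3  | Bob   | 1692.7 
4  | Frank | 1678.61
5  | Dave  | 829.12 
6  | Dave  | 1422.87
7  | Frank | 1937.79
8  | Bob   | 1446.97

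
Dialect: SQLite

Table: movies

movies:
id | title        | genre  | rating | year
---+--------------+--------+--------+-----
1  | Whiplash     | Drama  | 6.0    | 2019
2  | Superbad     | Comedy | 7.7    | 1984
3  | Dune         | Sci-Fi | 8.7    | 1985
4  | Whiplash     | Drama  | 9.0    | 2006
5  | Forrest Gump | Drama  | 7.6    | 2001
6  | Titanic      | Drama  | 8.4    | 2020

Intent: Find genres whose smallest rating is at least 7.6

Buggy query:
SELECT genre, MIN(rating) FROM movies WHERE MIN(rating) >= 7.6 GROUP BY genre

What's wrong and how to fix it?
Bug: Aggregates like MIN are computed per group after WHERE runs

Fix: Replace WHERE with HAVING after the GROUP BY

Corrected query:
SELECT genre, MIN(rating) FROM movies GROUP BY genre HAVING MIN(rating) >= 7.6

Result:
genre  | MIN(rating)
-------+------------
Comedy | 7.7        
Sci-Fi | 8.7        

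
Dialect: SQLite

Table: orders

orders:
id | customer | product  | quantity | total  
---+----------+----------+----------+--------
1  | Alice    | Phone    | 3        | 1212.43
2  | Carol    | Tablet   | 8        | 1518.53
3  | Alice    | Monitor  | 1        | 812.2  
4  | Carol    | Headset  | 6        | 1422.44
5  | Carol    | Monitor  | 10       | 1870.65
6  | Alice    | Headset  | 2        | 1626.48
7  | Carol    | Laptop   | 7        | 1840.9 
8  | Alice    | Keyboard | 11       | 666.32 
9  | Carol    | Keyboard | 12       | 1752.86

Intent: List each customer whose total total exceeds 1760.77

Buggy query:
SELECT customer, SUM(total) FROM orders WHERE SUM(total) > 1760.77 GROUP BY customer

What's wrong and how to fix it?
Bug: SUM(total) is an aggregate, but WHERE filters rows before aggregation

Fix: Move the aggregate condition to a HAVING clause

Corrected query:
SELECT customer, SUM(total) FROM orders GROUP BY customer HAVING SUM(total) > 1760.77

Result:
customer | SUM(total)
---------+-----------
Alice    | 4317.43   
Carol    | 8405.38   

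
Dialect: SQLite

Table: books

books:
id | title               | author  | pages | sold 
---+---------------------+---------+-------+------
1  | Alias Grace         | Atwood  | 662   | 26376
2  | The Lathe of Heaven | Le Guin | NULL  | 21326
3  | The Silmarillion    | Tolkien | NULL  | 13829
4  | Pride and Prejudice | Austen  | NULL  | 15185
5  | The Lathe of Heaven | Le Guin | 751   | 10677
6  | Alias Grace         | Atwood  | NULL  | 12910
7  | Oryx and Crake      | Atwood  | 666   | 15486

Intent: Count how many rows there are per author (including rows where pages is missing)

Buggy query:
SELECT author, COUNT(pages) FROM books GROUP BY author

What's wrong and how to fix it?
Bug: COUNT(pages) skips NULLs, so groups with missing pages are undercounted

Fix: Replace COUNT(pages) with COUNT(*)

Corrected query:
SELECT author, COUNT(*) FROM books GROUP BY author

Result:
author  | COUNT(*)
--------+---------
Atwood  | 3       
Austen  | 1       
Le Guin | 2       
Tolkien | 1       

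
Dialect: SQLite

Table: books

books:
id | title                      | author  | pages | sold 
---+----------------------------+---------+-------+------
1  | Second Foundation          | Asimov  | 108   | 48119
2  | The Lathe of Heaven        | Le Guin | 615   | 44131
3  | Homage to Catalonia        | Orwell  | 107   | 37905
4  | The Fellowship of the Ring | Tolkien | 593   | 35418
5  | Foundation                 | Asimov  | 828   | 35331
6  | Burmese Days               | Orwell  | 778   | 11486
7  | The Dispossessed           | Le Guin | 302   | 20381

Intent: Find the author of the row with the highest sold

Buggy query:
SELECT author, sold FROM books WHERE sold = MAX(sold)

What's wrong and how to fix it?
Bug: MAX(sold) is an aggregate and cannot be used directly in WHERE

Fix: Use a subquery: WHERE sold = (SELECT MAX(sold) FROM books)

Corrected query:
SELECT author, sold FROM books WHERE sold = (SELECT MAX(sold) FROM books)

Result:
author | sold 
-------+------
Asimov | 48119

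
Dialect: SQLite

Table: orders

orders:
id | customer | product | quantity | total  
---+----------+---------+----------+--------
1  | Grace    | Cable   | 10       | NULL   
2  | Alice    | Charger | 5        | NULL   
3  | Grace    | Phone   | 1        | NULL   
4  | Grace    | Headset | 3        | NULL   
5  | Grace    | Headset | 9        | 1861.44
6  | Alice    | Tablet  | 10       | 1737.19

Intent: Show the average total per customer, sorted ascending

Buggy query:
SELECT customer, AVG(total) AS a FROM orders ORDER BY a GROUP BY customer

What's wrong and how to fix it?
Bug: GROUP BY must precede ORDER BY

Fix: Reorder: SELECT … FROM … GROUP BY … ORDER BY …

Corrected query:
SELECT customer, AVG(total) AS a FROM orders GROUP BY customer ORDER BY a

Result:
customer | a      
---------+--------
Alice    | 1737.19
Grace    | 1861.44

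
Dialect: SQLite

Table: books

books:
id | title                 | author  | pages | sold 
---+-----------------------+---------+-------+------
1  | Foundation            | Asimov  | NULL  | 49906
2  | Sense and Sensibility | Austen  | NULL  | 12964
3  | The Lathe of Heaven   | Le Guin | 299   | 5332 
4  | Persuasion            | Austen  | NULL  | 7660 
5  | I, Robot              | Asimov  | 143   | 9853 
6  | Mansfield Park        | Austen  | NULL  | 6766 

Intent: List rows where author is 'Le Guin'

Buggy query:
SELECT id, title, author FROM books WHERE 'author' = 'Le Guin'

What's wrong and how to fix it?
Bug: Single quotes denote string literals in SQL; the column name is being compared as a constant string

Fix: Reference the column as author without single quotes

Corrected query:
SELECT id, title, author FROM books WHERE author = 'Le Guin'

Result:
id | title               | author 
---+---------------------+--------
3  | The Lathe of Heaven | Le Guin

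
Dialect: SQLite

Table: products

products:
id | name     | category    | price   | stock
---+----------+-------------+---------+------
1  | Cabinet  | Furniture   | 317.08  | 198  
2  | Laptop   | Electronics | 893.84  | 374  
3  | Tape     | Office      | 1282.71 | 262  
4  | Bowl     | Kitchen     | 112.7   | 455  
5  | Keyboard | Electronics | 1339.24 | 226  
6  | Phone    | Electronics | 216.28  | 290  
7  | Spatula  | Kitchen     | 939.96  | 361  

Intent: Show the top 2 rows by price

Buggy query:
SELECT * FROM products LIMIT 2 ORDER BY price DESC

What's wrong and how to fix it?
Bug: LIMIT must come after ORDER BY

Fix: Sort with ORDER BY, then apply LIMIT

Corrected query:
SELECT * FROM products ORDER BY price DESC LIMIT 2

Result:
id | name     | category    | price   | stock
---+----------+-------------+---------+------
5  | Keyboard | Electronics | 1339.24 | 226  
3  | Tape     | Office      | 1282.71 | 262  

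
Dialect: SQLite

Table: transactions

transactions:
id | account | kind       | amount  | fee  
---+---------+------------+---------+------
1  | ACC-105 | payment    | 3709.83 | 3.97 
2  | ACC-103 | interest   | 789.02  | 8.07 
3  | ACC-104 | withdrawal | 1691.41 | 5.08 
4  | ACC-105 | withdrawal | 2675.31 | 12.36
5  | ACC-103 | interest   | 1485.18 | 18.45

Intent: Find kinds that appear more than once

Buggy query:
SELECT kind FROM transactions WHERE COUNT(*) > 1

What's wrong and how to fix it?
Bug: COUNT(*) is an aggregate and cannot be used in WHERE

Fix: GROUP BY kind, then filter groups with HAVING COUNT(*) > 1

Corrected query:
SELECT kind FROM transactions GROUP BY kind HAVING COUNT(*) > 1

Result:
kind      
----------
interest  
withdrawal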